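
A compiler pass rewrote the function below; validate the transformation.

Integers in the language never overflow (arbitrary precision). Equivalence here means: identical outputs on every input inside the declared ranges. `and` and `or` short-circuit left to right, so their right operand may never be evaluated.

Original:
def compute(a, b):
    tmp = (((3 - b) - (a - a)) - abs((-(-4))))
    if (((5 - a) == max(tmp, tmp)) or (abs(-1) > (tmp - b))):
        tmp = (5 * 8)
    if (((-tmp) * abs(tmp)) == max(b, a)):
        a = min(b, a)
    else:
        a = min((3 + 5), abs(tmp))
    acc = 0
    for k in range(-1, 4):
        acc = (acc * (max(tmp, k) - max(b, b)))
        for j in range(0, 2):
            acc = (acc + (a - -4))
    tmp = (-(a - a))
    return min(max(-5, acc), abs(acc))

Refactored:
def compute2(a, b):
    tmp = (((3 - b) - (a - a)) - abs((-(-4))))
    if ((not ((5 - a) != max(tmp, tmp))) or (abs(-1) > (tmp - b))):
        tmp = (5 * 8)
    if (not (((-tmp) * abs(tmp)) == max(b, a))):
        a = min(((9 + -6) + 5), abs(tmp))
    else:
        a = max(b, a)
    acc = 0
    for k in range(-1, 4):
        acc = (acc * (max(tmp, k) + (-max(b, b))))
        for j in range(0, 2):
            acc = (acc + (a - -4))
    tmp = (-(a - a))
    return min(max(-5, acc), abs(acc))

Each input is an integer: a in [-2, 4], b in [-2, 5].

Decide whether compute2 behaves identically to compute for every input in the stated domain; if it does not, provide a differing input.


These are not equivalent — on a=-1, b=-2 the outputs split (1064 vs 1596).
compute: tmp becomes 1; next (((5 - a) == max(tmp, tmp)) or (abs(-1) > (tmp - b))) evaluates to false; next (((-tmp) * abs(tmp)) == max(b, a)) evaluates to true; next a becomes -2; next acc becomes 0; next at k=-1:; next acc becomes 0; next at j=0:; next acc becomes 2; next at j=1:; next acc becomes 4; next at k=0:; next acc becomes 12; next at j=0:; next acc becomes 14; next at j=1:; next acc becomes 16; next at k=1:; next acc becomes 48; next at j=0:; next acc becomes 50; next at j=1:; next acc becomes 52; next at k=2:; next acc becomes 208; next at j=0:; next acc becomes 210; next at j=1:; next acc becomes 212; next at k=3:; next acc becomes 1060; next at j=0:; next acc becomes 1062; next at j=1:; next acc becomes 1064; next tmp becomes 0; next final value 1064
compute2: tmp becomes 1; next ((not ((5 - a) != max(tmp, tmp))) or (abs(-1) > (tmp - b))) evaluates to false; next (not (((-tmp) * abs(tmp)) == max(b, a))) evaluates to false; next a becomes -1; next acc becomes 0; next at k=-1:; next acc becomes 0; next at j=0:; next acc becomes 3; next at j=1:; next acc becomes 6; next at k=0:; next acc becomes 18; next at j=0:; next acc becomes 21; next at j=1:; next acc becomes 24; next at k=1:; next acc becomes 72; next at j=0:; next acc becomes 75; next at j=1:; next acc becomes 78; next at k=2:; next acc becomes 312; next at j=0:; next acc becomes 315; next at j=1:; next acc becomes 318; next at k=3:; next acc becomes 1590; next at j=0:; next acc becomes 1593; next at j=1:; next acc becomes 1596; next tmp becomes 0; next final value 1596
verdict: not equivalent; witness: a=-1, b=-2


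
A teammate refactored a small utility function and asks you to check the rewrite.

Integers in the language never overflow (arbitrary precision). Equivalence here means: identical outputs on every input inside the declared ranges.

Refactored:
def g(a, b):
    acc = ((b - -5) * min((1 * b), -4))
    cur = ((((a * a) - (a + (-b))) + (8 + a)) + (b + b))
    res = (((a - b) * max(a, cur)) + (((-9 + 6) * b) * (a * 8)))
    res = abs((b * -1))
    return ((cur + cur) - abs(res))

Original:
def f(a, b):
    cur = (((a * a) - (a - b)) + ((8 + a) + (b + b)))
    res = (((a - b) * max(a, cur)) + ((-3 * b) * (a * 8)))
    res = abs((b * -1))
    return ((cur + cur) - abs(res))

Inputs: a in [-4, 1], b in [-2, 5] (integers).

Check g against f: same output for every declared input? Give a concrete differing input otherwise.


The two versions differ — the changes include local variable names differ; and arithmetic usage differs; and min/max/abs usage differs; and statement counts differ; and constant usage differs.
Tracing a=1, b=3: f: cur = 18; res = -108; res = 3; return 33 | g: acc = -32; cur = 18; res = -108; res = 3; return 33 — matching result 33.
Checked all 48 inputs in the declared domain: the outputs agree on every one.
verdict: equivalent


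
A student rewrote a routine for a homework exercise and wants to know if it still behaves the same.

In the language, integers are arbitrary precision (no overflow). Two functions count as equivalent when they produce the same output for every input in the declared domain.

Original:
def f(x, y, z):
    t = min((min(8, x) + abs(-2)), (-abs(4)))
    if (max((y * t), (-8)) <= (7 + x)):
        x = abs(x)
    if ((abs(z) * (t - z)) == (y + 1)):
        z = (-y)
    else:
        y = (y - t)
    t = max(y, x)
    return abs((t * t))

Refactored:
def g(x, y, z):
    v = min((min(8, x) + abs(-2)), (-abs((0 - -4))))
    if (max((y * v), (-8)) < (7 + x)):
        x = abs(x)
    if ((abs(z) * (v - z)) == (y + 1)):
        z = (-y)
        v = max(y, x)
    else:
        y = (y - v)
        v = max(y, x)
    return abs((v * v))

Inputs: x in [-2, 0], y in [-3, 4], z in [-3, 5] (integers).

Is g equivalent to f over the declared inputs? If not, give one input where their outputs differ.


Equivalent. There is a behavioral-looking edit here, yet the outcome never shifts on this domain.
Sweeping the whole domain (216 inputs) finds no disagreement.
Tracing x=-2, y=3, z=-1: f: t := -4 | (max((y * t), (-8)) <= (7 + x)): true | x := 2 | ((abs(z) * (t - z)) == (y + 1)): false | y := 7 | t := 7 | result 49 | g: v := -4 | (max((y * v), (-8)) < (7 + x)): true | x := 2 | ((abs(z) * (v - z)) == (y + 1)): false | y := 7 | v := 7 | result 49 — matching result 49.
verdict: equivalent


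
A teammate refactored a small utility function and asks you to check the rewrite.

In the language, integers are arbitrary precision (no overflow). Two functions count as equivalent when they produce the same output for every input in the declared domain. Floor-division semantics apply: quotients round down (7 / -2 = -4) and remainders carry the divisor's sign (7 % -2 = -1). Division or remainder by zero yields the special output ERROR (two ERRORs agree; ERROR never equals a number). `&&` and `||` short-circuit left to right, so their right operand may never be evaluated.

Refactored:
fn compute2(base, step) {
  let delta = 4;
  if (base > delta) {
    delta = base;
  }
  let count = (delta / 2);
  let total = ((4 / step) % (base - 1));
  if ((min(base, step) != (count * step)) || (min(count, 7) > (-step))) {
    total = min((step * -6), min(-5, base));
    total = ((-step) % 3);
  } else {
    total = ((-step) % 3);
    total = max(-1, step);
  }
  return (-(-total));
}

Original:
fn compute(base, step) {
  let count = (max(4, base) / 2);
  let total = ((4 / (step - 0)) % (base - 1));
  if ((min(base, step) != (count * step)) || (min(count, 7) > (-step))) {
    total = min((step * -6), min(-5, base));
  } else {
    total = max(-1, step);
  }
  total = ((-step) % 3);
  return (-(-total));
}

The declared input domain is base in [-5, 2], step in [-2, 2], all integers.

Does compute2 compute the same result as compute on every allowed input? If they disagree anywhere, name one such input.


Not equivalent: base=-4, step=-2 separates them (2 vs -1).
compute: count = 2; total = -2; ((min(base, step) != (count * step)) || (min(count, 7) > (-step))) -> false; total = -1; total = 2; return 2
compute2: delta = 4; (base > delta) -> false; count = 2; total = -2; ((min(base, step) != (count * step)) || (min(count, 7) > (-step))) -> false; total = 2; total = -1; return -1
verdict: not equivalent; witness: base=-4, step=-2


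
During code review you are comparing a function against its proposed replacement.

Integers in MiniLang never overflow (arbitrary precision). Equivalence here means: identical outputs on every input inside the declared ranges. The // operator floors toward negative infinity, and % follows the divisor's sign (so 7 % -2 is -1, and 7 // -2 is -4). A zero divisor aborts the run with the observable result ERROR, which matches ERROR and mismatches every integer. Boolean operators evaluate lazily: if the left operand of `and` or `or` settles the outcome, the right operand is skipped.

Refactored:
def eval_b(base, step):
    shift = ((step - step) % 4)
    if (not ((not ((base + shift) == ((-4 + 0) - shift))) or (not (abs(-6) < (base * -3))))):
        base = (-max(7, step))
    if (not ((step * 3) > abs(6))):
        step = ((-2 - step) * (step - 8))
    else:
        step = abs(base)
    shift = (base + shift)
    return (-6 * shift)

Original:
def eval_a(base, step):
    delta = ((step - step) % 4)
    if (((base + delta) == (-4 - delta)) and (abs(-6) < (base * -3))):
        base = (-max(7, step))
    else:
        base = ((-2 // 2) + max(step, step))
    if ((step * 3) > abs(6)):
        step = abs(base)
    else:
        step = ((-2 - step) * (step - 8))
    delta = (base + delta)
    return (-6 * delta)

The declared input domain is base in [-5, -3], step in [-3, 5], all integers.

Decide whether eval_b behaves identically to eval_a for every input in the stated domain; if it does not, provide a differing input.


Try base=-5, step=-3.
eval_a: delta := 0 | (((base + delta) == (-4 - delta)) and (abs(-6) < (base * -3))): false | base := -4 | ((step * 3) > abs(6)): false | step := -11 | delta := -4 | result 24
eval_b: shift := 0 | (not ((not ((base + shift) == ((-4 + 0) - shift))) or (not (abs(-6) < (base * -3))))): false | (not ((step * 3) > abs(6))): true | step := -11 | shift := -5 | result 30
24 vs 30 — the two versions disagree here.
verdict: not equivalent; witness: base=-5, step=-3


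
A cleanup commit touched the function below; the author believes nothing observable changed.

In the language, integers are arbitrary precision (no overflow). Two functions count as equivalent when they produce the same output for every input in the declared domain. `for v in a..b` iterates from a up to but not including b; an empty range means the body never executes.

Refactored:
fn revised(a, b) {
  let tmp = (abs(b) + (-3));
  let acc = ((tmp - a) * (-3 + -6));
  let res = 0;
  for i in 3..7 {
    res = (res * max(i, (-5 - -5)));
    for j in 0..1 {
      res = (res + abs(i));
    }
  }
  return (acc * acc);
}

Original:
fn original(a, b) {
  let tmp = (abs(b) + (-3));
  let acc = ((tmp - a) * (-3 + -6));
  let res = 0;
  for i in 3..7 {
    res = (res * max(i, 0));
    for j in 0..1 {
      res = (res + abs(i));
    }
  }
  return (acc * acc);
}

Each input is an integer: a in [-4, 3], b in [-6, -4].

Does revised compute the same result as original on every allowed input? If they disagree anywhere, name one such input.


Equivalent — the differences include arithmetic usage differs; and constant usage differs, yet no declared input distinguishes the two.
One worked example (a=1, b=-4) — original: tmp := 1 | acc := 0 | res := 0 | iter i=3: | res := 0 | iter j=0: | res := 3 | iter i=4: | res := 12 | iter j=0: | res := 16 | iter i=5: | res := 80 | iter j=0: | res := 85 | iter i=6: | res := 510 | iter j=0: | res := 516 | result 0; revised: tmp := 1 | acc := 0 | res := 0 | iter i=3: | res := 0 | iter j=0: | res := 3 | iter i=4: | res := 12 | iter j=0: | res := 16 | iter i=5: | res := 80 | iter j=0: | res := 85 | iter i=6: | res := 510 | iter j=0: | res := 516 | result 0; agreement on 0.
Sweeping the whole domain (24 inputs) finds no disagreement.
verdict: equivalent


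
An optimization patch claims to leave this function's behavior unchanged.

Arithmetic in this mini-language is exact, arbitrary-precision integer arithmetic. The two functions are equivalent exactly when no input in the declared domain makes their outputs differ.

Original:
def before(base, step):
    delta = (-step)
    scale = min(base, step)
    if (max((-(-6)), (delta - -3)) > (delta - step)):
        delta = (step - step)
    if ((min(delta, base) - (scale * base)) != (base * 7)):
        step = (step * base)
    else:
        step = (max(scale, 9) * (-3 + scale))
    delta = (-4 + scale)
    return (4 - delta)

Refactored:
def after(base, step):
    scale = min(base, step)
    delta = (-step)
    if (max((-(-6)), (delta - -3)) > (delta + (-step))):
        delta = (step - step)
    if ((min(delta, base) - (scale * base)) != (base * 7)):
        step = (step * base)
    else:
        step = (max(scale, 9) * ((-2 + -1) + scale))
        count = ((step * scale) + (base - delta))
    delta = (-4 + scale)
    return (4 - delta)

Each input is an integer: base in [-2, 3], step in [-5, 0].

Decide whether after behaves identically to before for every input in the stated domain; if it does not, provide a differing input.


Side by side, the visible changes include: local variable names differ, and constant usage differs, and statement counts differ, and arithmetic usage differs.
One worked example (base=3, step=-1) — before: delta = 1; scale = -1; (max((-(-6)), (delta - -3)) > (delta - step)) -> true; delta = 0; ((min(delta, base) - (scale * base)) != (base * 7)) -> true; step = -3; delta = -5; return 9; after: scale = -1; delta = 1; (max((-(-6)), (delta - -3)) > (delta + (-step))) -> true; delta = 0; ((min(delta, base) - (scale * base)) != (base * 7)) -> true; step = -3; delta = -5; return 9; agreement on 9.
Every one of the 36 inputs gives matching results.
verdict: equivalent


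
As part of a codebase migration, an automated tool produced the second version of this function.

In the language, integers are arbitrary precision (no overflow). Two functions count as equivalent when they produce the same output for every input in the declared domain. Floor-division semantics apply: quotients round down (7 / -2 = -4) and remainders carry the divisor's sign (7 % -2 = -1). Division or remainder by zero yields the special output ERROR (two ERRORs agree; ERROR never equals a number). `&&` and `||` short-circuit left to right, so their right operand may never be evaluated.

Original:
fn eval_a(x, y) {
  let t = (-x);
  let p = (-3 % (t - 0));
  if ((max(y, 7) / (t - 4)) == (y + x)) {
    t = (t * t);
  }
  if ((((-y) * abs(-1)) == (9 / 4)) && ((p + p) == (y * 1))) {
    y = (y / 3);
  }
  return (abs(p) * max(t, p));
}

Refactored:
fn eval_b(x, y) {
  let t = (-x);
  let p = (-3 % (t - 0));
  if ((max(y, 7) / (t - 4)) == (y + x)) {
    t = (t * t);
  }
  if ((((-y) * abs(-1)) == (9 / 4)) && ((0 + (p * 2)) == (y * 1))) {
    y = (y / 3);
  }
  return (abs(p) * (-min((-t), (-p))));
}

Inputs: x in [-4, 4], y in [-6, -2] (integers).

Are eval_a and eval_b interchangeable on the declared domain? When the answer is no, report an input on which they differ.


The two versions differ — the changes include constant usage differs, and arithmetic usage differs, and min/max/abs usage differs.
Spot check at x=3, y=-4 — eval_a: t = -3; p = 0; ((max(y, 7) / (t - 4)) == (y + x)) -> true; t = 9; ((((-y) * abs(-1)) == (9 / 4)) && ((p + p) == (y * 1))) -> false; return 0. eval_b: t = -3; p = 0; ((max(y, 7) / (t - 4)) == (y + x)) -> true; t = 9; ((((-y) * abs(-1)) == (9 / 4)) && ((0 + (p * 2)) == (y * 1))) -> false; return 0. Both give 0.
Every one of the 45 inputs gives matching results.
verdict: equivalent


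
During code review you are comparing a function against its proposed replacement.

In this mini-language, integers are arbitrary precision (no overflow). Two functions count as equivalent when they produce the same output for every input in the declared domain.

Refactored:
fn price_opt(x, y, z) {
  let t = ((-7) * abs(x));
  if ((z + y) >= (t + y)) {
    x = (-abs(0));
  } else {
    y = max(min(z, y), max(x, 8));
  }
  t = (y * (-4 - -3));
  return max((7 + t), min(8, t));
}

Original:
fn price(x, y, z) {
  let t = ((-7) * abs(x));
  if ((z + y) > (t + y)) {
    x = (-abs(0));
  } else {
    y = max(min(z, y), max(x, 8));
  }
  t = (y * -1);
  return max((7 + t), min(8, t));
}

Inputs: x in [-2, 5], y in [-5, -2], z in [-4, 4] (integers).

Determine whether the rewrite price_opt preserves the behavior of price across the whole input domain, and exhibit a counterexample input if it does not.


These are not equivalent — on x=0, y=-5, z=0 the outputs split (-1 vs 12).
price: t = 0; ((z + y) > (t + y)) -> false; y = 8; t = -8; return -1
price_opt: t = 0; ((z + y) >= (t + y)) -> true; x = 0; t = 5; return 12
verdict: not equivalent; witness: x=0, y=-5, z=0


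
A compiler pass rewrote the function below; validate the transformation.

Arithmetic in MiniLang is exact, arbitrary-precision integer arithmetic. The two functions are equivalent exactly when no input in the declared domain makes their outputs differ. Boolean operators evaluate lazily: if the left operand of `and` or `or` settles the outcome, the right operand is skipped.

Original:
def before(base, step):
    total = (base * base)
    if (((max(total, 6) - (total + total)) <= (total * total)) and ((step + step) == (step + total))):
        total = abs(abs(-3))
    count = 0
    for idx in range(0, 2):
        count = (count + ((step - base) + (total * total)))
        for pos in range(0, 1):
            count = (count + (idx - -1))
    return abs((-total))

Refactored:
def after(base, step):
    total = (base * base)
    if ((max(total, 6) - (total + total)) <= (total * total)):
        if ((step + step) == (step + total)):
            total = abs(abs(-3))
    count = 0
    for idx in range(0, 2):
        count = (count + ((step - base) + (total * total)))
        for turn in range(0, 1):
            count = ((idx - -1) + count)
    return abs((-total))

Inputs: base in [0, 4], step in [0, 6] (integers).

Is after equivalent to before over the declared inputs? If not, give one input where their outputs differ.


This is a faithful refactor — branching structure differs, and local variable names differ, and statement counts differ, and boolean connective usage differs, but the computed results match everywhere.
As a probe, take base=3, step=5: before runs total becomes 9; next (((max(total, 6) - (total + total)) <= (total * total)) and ((step + step) == (step + total))) evaluates to false; next count becomes 0; next at idx=0:; next count becomes 83; next at pos=0:; next count becomes 84; next at idx=1:; next count becomes 167; next at pos=0:; next count becomes 169; next final value 9; after runs total becomes 9; next ((max(total, 6) - (total + total)) <= (total * total)) evaluates to true; next ((step + step) == (step + total)) evaluates to false; next count becomes 0; next at idx=0:; next count becomes 83; next at turn=0:; next count becomes 84; next at idx=1:; next count becomes 167; next at turn=0:; next count becomes 169; next final value 9; both end at 9.
Every one of the 35 inputs gives matching results.
verdict: equivalent


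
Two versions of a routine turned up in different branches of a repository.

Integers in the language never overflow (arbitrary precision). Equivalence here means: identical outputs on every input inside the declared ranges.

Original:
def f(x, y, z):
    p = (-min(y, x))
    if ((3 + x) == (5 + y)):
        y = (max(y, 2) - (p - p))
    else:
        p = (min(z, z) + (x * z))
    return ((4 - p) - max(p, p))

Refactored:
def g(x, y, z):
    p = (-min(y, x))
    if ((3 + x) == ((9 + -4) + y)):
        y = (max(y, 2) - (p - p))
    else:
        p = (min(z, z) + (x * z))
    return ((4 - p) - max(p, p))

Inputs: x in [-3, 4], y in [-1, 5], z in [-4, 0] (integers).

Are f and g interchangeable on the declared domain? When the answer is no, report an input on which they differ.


This is a faithful refactor — constant usage differs; arithmetic usage differs, but the computed results match everywhere.
One worked example (x=2, y=2, z=-4) — f: p := -2 | ((3 + x) == (5 + y)): false | p := -12 | result 28; g: p := -2 | ((3 + x) == ((9 + -4) + y)): false | p := -12 | result 28; agreement on 28.
Sweeping the whole domain (280 inputs) finds no disagreement.
verdict: equivalent


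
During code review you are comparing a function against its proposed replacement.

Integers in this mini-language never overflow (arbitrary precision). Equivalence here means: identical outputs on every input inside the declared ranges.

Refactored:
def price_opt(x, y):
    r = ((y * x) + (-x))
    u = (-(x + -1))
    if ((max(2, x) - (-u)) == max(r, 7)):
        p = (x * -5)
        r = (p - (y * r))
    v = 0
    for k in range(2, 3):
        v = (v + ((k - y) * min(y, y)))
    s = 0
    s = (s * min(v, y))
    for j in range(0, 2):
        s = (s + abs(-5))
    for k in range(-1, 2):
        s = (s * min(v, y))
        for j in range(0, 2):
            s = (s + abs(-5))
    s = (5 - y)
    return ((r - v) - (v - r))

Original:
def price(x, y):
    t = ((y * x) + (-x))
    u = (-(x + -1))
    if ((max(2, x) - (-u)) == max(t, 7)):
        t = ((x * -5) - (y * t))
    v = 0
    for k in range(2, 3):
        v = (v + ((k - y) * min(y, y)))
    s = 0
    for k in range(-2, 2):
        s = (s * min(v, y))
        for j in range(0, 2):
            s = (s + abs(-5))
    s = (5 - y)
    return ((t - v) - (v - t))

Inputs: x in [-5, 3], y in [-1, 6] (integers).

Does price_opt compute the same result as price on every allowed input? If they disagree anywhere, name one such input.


Comparing the listings, the differences include: arithmetic usage differs, min/max/abs usage differs, statement counts differ, loop structure differs, constant usage differs, local variable names differ.
Spot check at x=-4, y=0 — price: t becomes 4; next u becomes 5; next ((max(2, x) - (-u)) == max(t, 7)) evaluates to true; next t becomes 20; next v becomes 0; next at k=2:; next v becomes 0; next s becomes 0; next at k=-2:; next s becomes 0; next at j=0:; next s becomes 5; next at j=1:; next s becomes 10; next at k=-1:; next s becomes 0; next at j=0:; next s becomes 5; next at j=1:; next s becomes 10; next at k=0:; next s becomes 0; next at j=0:; next s becomes 5; next at j=1:; next s becomes 10; next at k=1:; next s becomes 0; next at j=0:; next s becomes 5; next at j=1:; next s becomes 10; next s becomes 5; next final value 40. price_opt: r becomes 4; next u becomes 5; next ((max(2, x) - (-u)) == max(r, 7)) evaluates to true; next p becomes 20; next r becomes 20; next v becomes 0; next at k=2:; next v becomes 0; next s becomes 0; next s becomes 0; next at j=0:; next s becomes 5; next at j=1:; next s becomes 10; next at k=-1:; next s becomes 0; next at j=0:; next s becomes 5; next at j=1:; next s becomes 10; next at k=0:; next s becomes 0; next at j=0:; next s becomes 5; next at j=1:; next s becomes 10; next at k=1:; next s becomes 0; next at j=0:; next s becomes 5; next at j=1:; next s becomes 10; next s becomes 5; next final value 40. Both give 40.
An exhaustive pass over the 72 declared inputs shows identical outputs.
verdict: equivalent


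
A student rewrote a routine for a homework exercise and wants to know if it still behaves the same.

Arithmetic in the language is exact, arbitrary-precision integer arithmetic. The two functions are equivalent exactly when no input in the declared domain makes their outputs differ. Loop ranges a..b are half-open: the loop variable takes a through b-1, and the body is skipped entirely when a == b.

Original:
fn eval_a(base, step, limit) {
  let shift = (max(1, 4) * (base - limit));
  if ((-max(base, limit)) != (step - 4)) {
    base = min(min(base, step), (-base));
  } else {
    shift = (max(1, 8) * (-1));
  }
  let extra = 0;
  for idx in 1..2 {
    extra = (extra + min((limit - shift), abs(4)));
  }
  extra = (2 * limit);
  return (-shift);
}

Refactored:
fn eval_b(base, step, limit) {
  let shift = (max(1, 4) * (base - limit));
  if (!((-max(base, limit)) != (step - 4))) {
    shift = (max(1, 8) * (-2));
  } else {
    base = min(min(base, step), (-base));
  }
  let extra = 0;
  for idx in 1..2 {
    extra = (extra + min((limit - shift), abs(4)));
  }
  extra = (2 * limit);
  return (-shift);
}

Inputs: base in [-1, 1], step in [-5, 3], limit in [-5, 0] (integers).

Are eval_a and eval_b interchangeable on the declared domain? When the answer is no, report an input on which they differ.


On input base=1, step=3, limit=-5, eval_a returns 8 while eval_b returns 16.
verdict: not equivalent; witness: base=1, step=3, limit=-5


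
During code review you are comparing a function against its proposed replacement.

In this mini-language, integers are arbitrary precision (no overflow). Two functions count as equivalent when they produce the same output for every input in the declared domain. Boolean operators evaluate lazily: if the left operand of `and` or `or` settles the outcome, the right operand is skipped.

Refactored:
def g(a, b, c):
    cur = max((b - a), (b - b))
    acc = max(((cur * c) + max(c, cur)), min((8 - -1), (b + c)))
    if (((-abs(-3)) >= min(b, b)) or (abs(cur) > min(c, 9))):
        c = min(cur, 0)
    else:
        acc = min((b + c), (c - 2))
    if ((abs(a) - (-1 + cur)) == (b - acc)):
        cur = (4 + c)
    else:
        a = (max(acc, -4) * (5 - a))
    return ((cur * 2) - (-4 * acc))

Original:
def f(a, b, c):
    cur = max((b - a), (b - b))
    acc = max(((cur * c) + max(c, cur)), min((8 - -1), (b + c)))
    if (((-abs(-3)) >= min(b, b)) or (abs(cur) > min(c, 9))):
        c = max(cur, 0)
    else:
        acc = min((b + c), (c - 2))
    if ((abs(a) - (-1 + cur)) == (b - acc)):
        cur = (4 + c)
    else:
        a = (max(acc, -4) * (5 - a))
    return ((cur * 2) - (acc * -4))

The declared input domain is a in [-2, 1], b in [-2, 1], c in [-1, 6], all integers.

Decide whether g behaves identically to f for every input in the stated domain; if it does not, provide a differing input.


Run the pair on a=0, b=1, c=0.
f: cur := 1 | acc := 1 | (((-abs(-3)) >= min(b, b)) or (abs(cur) > min(c, 9))): true | c := 1 | ((abs(a) - (-1 + cur)) == (b - acc)): true | cur := 5 | result 14
g: cur := 1 | acc := 1 | (((-abs(-3)) >= min(b, b)) or (abs(cur) > min(c, 9))): true | c := 0 | ((abs(a) - (-1 + cur)) == (b - acc)): true | cur := 4 | result 12
14 vs 12 — the two versions disagree here.
verdict: not equivalent; witness: a=0, b=1, c=0


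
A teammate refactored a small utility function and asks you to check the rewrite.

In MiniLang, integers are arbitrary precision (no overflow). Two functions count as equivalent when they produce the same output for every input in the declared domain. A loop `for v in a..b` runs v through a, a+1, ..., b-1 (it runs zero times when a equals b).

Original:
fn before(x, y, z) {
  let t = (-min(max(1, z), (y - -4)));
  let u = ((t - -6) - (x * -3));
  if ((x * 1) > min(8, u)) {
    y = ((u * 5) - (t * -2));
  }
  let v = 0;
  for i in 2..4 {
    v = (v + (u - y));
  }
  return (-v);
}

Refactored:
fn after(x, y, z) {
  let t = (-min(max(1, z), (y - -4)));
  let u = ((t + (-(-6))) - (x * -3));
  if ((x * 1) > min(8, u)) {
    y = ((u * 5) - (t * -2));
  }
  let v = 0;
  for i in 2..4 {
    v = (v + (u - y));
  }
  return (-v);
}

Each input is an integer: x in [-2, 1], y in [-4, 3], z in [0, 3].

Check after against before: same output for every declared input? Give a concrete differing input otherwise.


Comparing the listings, the differences include: arithmetic usage differs.
One worked example (x=1, y=-4, z=2) — before: t = 0; u = 9; ((x * 1) > min(8, u)) -> false; v = 0; [i=2]; v = 13; [i=3]; v = 26; return -26; after: t = 0; u = 9; ((x * 1) > min(8, u)) -> false; v = 0; [i=2]; v = 13; [i=3]; v = 26; return -26; agreement on -26.
Checked all 128 inputs in the declared domain: the outputs agree on every one.
verdict: equivalent


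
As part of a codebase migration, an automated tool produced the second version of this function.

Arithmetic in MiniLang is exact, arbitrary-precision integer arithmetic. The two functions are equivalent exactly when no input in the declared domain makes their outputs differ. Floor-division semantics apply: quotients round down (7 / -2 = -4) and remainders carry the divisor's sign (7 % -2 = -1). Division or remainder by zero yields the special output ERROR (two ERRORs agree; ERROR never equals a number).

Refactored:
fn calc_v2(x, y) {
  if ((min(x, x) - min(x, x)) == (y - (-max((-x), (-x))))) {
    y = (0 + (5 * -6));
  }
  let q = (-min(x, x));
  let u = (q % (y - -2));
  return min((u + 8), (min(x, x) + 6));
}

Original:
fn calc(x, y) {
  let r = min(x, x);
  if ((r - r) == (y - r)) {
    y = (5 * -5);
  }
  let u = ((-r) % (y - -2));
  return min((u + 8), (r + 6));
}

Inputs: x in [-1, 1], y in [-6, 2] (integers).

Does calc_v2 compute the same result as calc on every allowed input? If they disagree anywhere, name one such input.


x=-1, y=-1 yields -14 from calc but -19 from calc_v2.
verdict: not equivalent; witness: x=-1, y=-1


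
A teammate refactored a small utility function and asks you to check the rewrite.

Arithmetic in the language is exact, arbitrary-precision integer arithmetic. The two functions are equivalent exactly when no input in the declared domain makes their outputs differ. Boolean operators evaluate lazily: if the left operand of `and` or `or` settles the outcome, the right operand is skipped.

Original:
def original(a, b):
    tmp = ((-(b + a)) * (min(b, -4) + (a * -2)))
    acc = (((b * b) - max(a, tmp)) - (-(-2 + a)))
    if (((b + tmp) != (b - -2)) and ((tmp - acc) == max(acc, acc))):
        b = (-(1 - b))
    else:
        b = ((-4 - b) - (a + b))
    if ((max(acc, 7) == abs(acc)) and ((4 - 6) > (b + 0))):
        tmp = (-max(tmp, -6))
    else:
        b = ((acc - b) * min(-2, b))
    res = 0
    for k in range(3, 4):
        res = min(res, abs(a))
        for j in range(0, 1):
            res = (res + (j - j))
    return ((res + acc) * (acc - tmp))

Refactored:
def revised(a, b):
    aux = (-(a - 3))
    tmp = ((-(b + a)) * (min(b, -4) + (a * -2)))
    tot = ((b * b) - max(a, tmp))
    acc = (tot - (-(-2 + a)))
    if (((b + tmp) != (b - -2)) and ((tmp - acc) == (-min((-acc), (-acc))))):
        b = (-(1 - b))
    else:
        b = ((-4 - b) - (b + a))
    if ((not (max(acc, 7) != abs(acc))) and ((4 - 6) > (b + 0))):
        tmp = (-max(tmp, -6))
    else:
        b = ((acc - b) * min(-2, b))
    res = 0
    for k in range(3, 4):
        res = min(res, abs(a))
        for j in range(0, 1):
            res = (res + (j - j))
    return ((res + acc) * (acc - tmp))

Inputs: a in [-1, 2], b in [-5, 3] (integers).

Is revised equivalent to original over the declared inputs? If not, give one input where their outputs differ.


Comparing the listings, the differences include: constant usage differs, plus min/max/abs usage differs, plus boolean connective usage differs, plus arithmetic usage differs, plus comparison usage differs, plus local variable names differ, plus statement counts differ.
Spot check at a=0, b=2 — original: tmp := 8 | acc := -6 | (((b + tmp) != (b - -2)) and ((tmp - acc) == max(acc, acc))): false | b := -8 | ((max(acc, 7) == abs(acc)) and ((4 - 6) > (b + 0))): false | b := -16 | res := 0 | iter k=3: | res := 0 | iter j=0: | res := 0 | result 84. revised: aux := 3 | tmp := 8 | tot := -4 | acc := -6 | (((b + tmp) != (b - -2)) and ((tmp - acc) == (-min((-acc), (-acc))))): false | b := -8 | ((not (max(acc, 7) != abs(acc))) and ((4 - 6) > (b + 0))): false | b := -16 | res := 0 | iter k=3: | res := 0 | iter j=0: | res := 0 | result 84. Both give 84.
Checked all 36 inputs in the declared domain: the outputs agree on every one.
verdict: equivalent


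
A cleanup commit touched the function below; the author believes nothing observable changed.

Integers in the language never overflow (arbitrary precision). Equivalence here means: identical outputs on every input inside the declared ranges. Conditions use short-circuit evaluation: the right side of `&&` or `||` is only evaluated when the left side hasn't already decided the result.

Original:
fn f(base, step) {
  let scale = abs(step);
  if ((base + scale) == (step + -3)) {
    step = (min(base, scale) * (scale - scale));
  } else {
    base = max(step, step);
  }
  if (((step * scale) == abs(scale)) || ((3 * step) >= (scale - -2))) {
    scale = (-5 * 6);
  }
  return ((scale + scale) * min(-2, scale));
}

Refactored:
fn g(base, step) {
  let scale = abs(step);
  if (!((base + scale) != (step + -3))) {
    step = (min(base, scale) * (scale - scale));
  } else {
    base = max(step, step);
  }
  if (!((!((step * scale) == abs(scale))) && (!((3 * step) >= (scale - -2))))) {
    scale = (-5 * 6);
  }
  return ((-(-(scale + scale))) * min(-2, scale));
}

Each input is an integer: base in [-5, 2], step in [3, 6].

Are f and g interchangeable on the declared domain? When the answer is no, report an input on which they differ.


Behavior is preserved: although comparison usage differs; and boolean connective usage differs, the outputs never diverge.
One worked example (base=-3, step=3) — f: scale = 3; ((base + scale) == (step + -3)) -> true; step = 0; (((step * scale) == abs(scale)) || ((3 * step) >= (scale - -2))) -> false; return -12; g: scale = 3; (!((base + scale) != (step + -3))) -> true; step = 0; (!((!((step * scale) == abs(scale))) && (!((3 * step) >= (scale - -2))))) -> false; return -12; agreement on -12.
An exhaustive pass over the 32 declared inputs shows identical outputs.
verdict: equivalent


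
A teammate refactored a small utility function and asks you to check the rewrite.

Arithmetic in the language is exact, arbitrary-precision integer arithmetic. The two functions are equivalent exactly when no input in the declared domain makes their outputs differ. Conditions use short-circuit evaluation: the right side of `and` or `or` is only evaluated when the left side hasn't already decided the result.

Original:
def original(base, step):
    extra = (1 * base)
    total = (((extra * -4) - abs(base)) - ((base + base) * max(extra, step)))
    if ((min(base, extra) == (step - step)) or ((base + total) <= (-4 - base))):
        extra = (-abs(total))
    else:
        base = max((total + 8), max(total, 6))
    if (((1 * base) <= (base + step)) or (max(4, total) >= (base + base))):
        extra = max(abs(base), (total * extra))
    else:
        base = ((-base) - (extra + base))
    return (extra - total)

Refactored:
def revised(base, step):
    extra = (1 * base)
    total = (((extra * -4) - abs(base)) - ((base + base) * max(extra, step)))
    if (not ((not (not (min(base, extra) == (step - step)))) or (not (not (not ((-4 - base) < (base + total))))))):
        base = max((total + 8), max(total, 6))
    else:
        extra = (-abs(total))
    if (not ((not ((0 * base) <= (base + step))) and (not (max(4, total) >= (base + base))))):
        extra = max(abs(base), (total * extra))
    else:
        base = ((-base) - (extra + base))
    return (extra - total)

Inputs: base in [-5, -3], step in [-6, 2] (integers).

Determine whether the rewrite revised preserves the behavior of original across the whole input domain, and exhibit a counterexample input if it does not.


Run the pair on base=-3, step=-1.
original: extra=-3, then total=3, then ((min(base, extra) == (step - step)) or ((base + total) <= (-4 - base))) is false, then base=11, then (((1 * base) <= (base + step)) or (max(4, total) >= (base + base))) is false, then base=-19, then returns -6
revised: extra=-3, then total=3, then (not ((not (not (min(base, extra) == (step - step)))) or (not (not (not ((-4 - base) < (base + total))))))) is true, then base=11, then (not ((not ((0 * base) <= (base + step))) and (not (max(4, total) >= (base + base))))) is true, then extra=11, then returns 8
-6 vs 8 — the two versions disagree here.
verdict: not equivalent; witness: base=-3, step=-1


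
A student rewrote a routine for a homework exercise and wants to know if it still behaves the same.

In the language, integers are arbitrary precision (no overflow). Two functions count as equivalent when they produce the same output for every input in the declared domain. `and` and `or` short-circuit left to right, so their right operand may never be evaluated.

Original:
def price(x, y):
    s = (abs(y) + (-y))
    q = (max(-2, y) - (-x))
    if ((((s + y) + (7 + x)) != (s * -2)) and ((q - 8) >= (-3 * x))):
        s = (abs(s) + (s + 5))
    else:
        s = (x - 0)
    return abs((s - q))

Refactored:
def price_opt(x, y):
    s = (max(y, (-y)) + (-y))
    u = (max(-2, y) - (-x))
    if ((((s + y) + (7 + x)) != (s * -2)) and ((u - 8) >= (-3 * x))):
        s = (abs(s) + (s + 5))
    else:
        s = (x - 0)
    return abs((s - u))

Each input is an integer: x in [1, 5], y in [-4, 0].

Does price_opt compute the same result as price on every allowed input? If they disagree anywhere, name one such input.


Comparing the listings, the differences include: min/max/abs usage differs, local variable names differ.
Tracing x=3, y=-3: price: s becomes 6; next q becomes 1; next ((((s + y) + (7 + x)) != (s * -2)) and ((q - 8) >= (-3 * x))) evaluates to true; next s becomes 17; next final value 16 | price_opt: s becomes 6; next u becomes 1; next ((((s + y) + (7 + x)) != (s * -2)) and ((u - 8) >= (-3 * x))) evaluates to true; next s becomes 17; next final value 16 — matching result 16.
Every one of the 25 inputs gives matching results.
verdict: equivalent


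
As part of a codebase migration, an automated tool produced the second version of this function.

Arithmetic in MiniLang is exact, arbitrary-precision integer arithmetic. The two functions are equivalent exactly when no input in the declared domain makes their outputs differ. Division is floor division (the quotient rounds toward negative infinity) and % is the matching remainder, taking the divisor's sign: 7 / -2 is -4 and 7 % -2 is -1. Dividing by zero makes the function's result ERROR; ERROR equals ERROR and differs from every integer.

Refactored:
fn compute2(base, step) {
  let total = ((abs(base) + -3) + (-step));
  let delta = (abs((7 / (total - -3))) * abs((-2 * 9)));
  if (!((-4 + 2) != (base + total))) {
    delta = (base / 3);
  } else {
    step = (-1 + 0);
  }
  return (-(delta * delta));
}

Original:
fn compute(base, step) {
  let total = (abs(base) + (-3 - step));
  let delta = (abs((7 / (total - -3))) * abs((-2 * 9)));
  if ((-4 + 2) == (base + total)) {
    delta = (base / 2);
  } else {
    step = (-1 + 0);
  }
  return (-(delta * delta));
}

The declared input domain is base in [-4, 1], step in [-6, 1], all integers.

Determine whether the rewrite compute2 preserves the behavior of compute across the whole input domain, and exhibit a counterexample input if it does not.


These are not equivalent — on base=-3, step=-1 the outputs split (-4 vs -1).
compute: total = 1; delta = 18; ((-4 + 2) == (base + total)) -> true; delta = -2; return -4
compute2: total = 1; delta = 18; (!((-4 + 2) != (base + total))) -> true; delta = -1; return -1
verdict: not equivalent; witness: base=-3, step=-1


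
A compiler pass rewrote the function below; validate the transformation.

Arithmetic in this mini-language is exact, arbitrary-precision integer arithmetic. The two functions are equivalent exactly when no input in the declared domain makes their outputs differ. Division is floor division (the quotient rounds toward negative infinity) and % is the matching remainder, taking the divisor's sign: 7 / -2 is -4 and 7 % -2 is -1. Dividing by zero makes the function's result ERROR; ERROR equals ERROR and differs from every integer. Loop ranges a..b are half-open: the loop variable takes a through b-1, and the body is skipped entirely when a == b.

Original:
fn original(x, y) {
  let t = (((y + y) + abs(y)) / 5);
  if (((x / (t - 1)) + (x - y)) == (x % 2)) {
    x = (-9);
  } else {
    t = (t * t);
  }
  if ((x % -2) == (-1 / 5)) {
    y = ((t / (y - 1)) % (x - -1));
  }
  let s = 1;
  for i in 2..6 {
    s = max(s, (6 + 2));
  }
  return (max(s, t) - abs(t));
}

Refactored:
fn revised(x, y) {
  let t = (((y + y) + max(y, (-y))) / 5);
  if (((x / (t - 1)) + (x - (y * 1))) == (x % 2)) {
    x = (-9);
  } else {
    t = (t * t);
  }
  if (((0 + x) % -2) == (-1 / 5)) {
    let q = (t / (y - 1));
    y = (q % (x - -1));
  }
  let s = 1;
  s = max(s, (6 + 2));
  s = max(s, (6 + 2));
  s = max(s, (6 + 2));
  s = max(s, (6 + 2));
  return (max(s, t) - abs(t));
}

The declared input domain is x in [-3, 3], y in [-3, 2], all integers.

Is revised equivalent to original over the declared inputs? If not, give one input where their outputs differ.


Equivalent — the differences include loop structure differs; statement counts differ; constant usage differs; min/max/abs usage differs; arithmetic usage differs; local variable names differ, yet no declared input distinguishes the two.
As a probe, take x=0, y=2: original runs t becomes 1; next hits division by zero so the output is ERROR; revised runs t becomes 1; next hits division by zero so the output is ERROR; both end at ERROR.
Across all 42 domain points the two functions coincide.
verdict: equivalent
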